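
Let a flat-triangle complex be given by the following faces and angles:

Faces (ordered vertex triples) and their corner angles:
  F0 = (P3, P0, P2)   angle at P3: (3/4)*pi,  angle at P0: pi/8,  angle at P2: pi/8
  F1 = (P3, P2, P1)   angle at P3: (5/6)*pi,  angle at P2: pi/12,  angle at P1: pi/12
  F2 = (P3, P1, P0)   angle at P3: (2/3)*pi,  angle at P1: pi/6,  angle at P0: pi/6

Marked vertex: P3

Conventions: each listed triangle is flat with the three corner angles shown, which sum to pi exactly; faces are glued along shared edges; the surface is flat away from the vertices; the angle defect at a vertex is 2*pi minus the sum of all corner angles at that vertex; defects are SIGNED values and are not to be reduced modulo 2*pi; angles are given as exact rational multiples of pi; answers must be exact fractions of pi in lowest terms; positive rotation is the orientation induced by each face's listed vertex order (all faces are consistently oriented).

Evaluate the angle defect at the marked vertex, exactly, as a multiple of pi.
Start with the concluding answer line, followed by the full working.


Answer: defect(P3) = -pi/4

Sum of corner angles at P3: (9/4)*pi
defect = 2*pi - (9/4)*pi


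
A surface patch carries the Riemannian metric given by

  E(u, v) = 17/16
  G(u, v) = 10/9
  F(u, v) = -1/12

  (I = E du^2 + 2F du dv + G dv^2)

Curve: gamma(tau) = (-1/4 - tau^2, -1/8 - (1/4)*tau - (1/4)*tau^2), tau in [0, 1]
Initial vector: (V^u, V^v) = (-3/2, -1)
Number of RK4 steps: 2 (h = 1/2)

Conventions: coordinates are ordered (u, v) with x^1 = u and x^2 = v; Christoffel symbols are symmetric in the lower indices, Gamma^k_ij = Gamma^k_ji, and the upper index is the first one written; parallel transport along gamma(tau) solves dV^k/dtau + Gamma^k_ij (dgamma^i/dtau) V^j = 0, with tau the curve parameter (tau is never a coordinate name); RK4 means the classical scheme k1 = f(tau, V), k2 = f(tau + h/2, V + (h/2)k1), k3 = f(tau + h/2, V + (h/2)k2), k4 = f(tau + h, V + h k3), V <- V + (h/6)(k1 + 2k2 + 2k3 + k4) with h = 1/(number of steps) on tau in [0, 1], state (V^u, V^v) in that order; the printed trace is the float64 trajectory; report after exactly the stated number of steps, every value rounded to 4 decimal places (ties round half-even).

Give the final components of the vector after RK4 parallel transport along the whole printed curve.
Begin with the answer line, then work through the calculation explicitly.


Answer: V^u = -1.5000, V^v = -1.0000

gamma'(tau) = (-2*tau, -1/4 - (1/2)*tau); f(tau, V)^k = -Gamma^k_ij(gamma(tau)) gamma'^i(tau) V^j; h = 1/2; intermediate values shown to 6 dp
curve data and Christoffel symbols at the stage parameters:
  tau = 0.000000: gamma = (-0.250000, -0.125000), gamma' = (0.000000, -0.250000); Gamma_uuu = 0.000000, Gamma_uuv = 0.000000, Gamma_uvv = 0.000000, Gamma_vuu = 0.000000, Gamma_vuv = 0.000000, Gamma_vvv = 0.000000
  tau = 0.250000: gamma = (-0.312500, -0.203125), gamma' = (-0.500000, -0.375000); Gamma_uuu = 0.000000, Gamma_uuv = 0.000000, Gamma_uvv = 0.000000, Gamma_vuu = 0.000000, Gamma_vuv = 0.000000, Gamma_vvv = 0.000000
  tau = 0.500000: gamma = (-0.500000, -0.312500), gamma' = (-1.000000, -0.500000); Gamma_uuu = 0.000000, Gamma_uuv = 0.000000, Gamma_uvv = 0.000000, Gamma_vuu = 0.000000, Gamma_vuv = 0.000000, Gamma_vvv = 0.000000
  tau = 0.750000: gamma = (-0.812500, -0.453125), gamma' = (-1.500000, -0.625000); Gamma_uuu = 0.000000, Gamma_uuv = 0.000000, Gamma_uvv = 0.000000, Gamma_vuu = 0.000000, Gamma_vuv = 0.000000, Gamma_vvv = 0.000000
  tau = 1.000000: gamma = (-1.250000, -0.625000), gamma' = (-2.000000, -0.750000); Gamma_uuu = 0.000000, Gamma_uuv = 0.000000, Gamma_uvv = 0.000000, Gamma_vuu = 0.000000, Gamma_vuv = 0.000000, Gamma_vvv = 0.000000
step 0: V^u = -1.5000, V^v = -1.0000
step 1: k1 = (0.000000, 0.000000), k2 = (0.000000, 0.000000), k3 = (0.000000, 0.000000), k4 = (0.000000, 0.000000); V <- V + (h/6)(k1 + 2k2 + 2k3 + k4): V^u = -1.5000, V^v = -1.0000
step 2: k1 = (0.000000, 0.000000), k2 = (0.000000, 0.000000), k3 = (0.000000, 0.000000), k4 = (0.000000, 0.000000); V <- V + (h/6)(k1 + 2k2 + 2k3 + k4): V^u = -1.5000, V^v = -1.0000


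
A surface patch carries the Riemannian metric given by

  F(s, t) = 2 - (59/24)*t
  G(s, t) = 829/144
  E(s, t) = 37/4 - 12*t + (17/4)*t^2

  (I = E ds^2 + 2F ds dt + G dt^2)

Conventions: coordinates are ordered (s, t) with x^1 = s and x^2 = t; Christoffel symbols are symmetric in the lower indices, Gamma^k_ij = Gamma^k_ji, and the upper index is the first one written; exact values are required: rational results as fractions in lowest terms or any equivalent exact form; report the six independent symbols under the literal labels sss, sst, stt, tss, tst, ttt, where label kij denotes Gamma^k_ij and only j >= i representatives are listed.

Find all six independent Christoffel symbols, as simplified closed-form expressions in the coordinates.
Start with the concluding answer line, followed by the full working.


Answer: Gamma_sss = (-6018*t^2 + 13392*t - 6912)/(10612*t^2 - 34128*t + 28369), Gamma_sst = (14093*t - 19896)/(10612*t^2 - 34128*t + 28369), Gamma_stt = -48911/(63672*t^2 - 204768*t + 170214), Gamma_tss = (-10404*t^3 + 44064*t^2 - 64116*t + 31968)/(10612*t^2 - 34128*t + 28369), Gamma_tst = (6018*t^2 - 13392*t + 6912)/(10612*t^2 - 34128*t + 28369), Gamma_ttt = (2832 - 3481*t)/(10612*t^2 - 34128*t + 28369)

E = 37/4 - 12*t + (17/4)*t^2; F = 2 - (59/24)*t; G = 829/144
Gamma^k_ij = (1/2) g^{kl} (d_i g_jl + d_j g_il - d_l g_ij), with g^inv = (1/(EG-F^2)) [[G, -F], [-F, E]]
first partials: E_s = 0, E_t = -12 + (17/2)*t, F_s = 0, F_t = -59/24, G_s = 0, G_t = 0
D = EG - F^2 = 28369/576 - (237/4)*t + (2653/144)*t^2
expanded: Gamma^s_ss = (G E_s - 2F F_s + F E_t)/(2D), Gamma^s_st = (G E_t - F G_s)/(2D), Gamma^s_tt = (2G F_t - G G_s - F G_t)/(2D), Gamma^t_ss = (2E F_s - E E_t - F E_s)/(2D), Gamma^t_st = (E G_s - F E_t)/(2D), Gamma^t_tt = (E G_t - 2F F_t + F G_s)/(2D); substitute and cancel common factors


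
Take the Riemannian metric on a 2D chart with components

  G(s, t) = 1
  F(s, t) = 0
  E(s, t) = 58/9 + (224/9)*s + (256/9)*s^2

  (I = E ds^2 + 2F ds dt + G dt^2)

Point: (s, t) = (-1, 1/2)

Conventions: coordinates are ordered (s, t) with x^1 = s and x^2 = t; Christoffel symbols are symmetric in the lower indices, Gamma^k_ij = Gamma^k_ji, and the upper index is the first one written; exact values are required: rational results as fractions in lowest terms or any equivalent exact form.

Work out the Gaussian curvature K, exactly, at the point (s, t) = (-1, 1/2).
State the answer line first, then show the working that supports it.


Answer: K = 0

E = 10, F = 0, G = 1, EG - F^2 = 10 at the point
E_s = -32, E_t = 0, F_s = 0, F_t = 0, G_s = 0, G_t = 0
E_tt = 0, F_st = 0, G_ss = 0
Brioschi: K = (det M1 - det M2) / (EG - F^2)^2 with the standard first/second-derivative matrices M1, M2.
M1 = [[-E_tt/2 + F_st - G_ss/2, E_s/2, F_s - E_t/2], [F_t - G_s/2, E, F], [G_t/2, F, G]] = [[0, -16, 0], [0, 10, 0], [0, 0, 1]]; det M1 = 0
M2 = [[0, E_t/2, G_s/2], [E_t/2, E, F], [G_s/2, F, G]] = [[0, 0, 0], [0, 10, 0], [0, 0, 1]]; det M2 = 0
det M1 - det M2 = 0; K = 0 / (10)^2 = 0


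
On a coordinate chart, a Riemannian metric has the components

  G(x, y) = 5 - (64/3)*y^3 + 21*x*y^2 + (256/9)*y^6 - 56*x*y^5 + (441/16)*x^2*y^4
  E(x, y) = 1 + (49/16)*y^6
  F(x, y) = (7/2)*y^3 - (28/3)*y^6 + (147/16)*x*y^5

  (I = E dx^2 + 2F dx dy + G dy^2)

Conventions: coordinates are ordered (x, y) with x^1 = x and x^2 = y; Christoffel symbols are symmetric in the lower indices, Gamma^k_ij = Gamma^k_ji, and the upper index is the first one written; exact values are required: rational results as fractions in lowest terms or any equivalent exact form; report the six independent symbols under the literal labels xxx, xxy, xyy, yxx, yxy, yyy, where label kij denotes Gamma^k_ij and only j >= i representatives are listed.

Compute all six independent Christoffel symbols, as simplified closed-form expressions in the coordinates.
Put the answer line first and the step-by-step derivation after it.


Answer: Gamma_xxx = 0, Gamma_xxy = 1323*y^5/(3969*x^2*y^4 - 8064*x*y^5 + 3024*x*y^2 + 4537*y^6 - 3072*y^3 + 720), Gamma_xyy = (2646*x*y^4 - 4032*y^5)/(3969*x^2*y^4 - 8064*x*y^5 + 3024*x*y^2 + 4537*y^6 - 3072*y^3 + 720), Gamma_yxx = 0, Gamma_yxy = (3969*x*y^4 - 4032*y^5 + 1512*y^2)/(3969*x^2*y^4 - 8064*x*y^5 + 3024*x*y^2 + 4537*y^6 - 3072*y^3 + 720), Gamma_yyy = (7938*x^2*y^3 - 20160*x*y^4 + 3024*x*y + 12288*y^5 - 4608*y^2)/(3969*x^2*y^4 - 8064*x*y^5 + 3024*x*y^2 + 4537*y^6 - 3072*y^3 + 720)

E = 1 + (49/16)*y^6; F = (7/2)*y^3 - (28/3)*y^6 + (147/16)*x*y^5; G = 5 - (64/3)*y^3 + 21*x*y^2 + (256/9)*y^6 - 56*x*y^5 + (441/16)*x^2*y^4
Gamma^k_ij = (1/2) g^{kl} (d_i g_jl + d_j g_il - d_l g_ij), with g^inv = (1/(EG-F^2)) [[G, -F], [-F, E]]
first partials: E_x = 0, E_y = (147/8)*y^5, F_x = (147/16)*y^5, F_y = (21/2)*y^2 - 56*y^5 + (735/16)*x*y^4, G_x = 21*y^2 - 56*y^5 + (441/8)*x*y^4, G_y = -64*y^2 + 42*x*y + (512/3)*y^5 - 280*x*y^4 + (441/4)*x^2*y^3
D = EG - F^2 = 5 - (64/3)*y^3 + 21*x*y^2 + (4537/144)*y^6 - 56*x*y^5 + (441/16)*x^2*y^4
expanded: Gamma^x_xx = (G E_x - 2F F_x + F E_y)/(2D), Gamma^x_xy = (G E_y - F G_x)/(2D), Gamma^x_yy = (2G F_y - G G_x - F G_y)/(2D), Gamma^y_xx = (2E F_x - E E_y - F E_x)/(2D), Gamma^y_xy = (E G_x - F E_y)/(2D), Gamma^y_yy = (E G_y - 2F F_y + F G_x)/(2D); substitute and cancel common factors


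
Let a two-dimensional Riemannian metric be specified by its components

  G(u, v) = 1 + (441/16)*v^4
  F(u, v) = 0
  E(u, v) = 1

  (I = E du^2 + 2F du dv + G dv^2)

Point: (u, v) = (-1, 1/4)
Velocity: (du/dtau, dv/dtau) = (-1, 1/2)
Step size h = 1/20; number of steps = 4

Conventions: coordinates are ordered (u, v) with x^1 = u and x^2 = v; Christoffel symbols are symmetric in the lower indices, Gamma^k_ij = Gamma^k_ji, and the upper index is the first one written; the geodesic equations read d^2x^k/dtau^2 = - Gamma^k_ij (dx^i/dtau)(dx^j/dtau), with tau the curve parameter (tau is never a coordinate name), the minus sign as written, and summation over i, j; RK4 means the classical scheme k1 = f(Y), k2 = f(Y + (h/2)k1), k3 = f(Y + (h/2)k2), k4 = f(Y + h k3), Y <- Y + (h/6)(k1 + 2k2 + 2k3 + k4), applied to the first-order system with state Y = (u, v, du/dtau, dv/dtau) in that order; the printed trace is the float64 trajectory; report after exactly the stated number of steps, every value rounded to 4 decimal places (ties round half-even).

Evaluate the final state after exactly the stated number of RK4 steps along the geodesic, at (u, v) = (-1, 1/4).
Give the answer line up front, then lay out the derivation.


Answer: u = -1.2000, v = 0.3451, du/dtau = -1.0000, dv/dtau = 0.4462

f(Y) = (du/dtau, dv/dtau, -Gamma^u_ij Y'^i Y'^j, -Gamma^v_ij Y'^i Y'^j) with the Gammas evaluated at the stage position; h = 0.050000; intermediate values shown to 6 dp
step 0: u = -1.0000, v = 0.2500, du/dtau = -1.0000, dv/dtau = 0.5000
step 1:
  k1: at (u, v) = (-1.000000, 0.250000), (du/dtau, dv/dtau) = (-1.000000, 0.500000); Gamma_uuu = 0.000000, Gamma_uuv = 0.000000, Gamma_uvv = 0.000000, Gamma_vuu = 0.000000, Gamma_vuv = 0.000000, Gamma_vvv = 0.777606; k1 = (-1.000000, 0.500000, 0.000000, -0.194402)
  k2: at (u, v) = (-1.025000, 0.262500), (du/dtau, dv/dtau) = (-1.000000, 0.495140); Gamma_uuu = 0.000000, Gamma_uuv = 0.000000, Gamma_uvv = 0.000000, Gamma_vuu = 0.000000, Gamma_vuv = 0.000000, Gamma_vvv = 0.881707; k2 = (-1.000000, 0.495140, 0.000000, -0.216162)
  k3: at (u, v) = (-1.025000, 0.262378), (du/dtau, dv/dtau) = (-1.000000, 0.494596); Gamma_uuu = 0.000000, Gamma_uuv = 0.000000, Gamma_uvv = 0.000000, Gamma_vuu = 0.000000, Gamma_vuv = 0.000000, Gamma_vvv = 0.880672; k3 = (-1.000000, 0.494596, 0.000000, -0.215434)
  k4: at (u, v) = (-1.050000, 0.274730), (du/dtau, dv/dtau) = (-1.000000, 0.489228); Gamma_uuu = 0.000000, Gamma_uuv = 0.000000, Gamma_uvv = 0.000000, Gamma_vuu = 0.000000, Gamma_vuv = 0.000000, Gamma_vvv = 0.987932; k4 = (-1.000000, 0.489228, 0.000000, -0.236456)
  Y <- Y + (h/6)(k1 + 2k2 + 2k3 + k4): u = -1.0500, v = 0.2747, du/dtau = -1.0000, dv/dtau = 0.4892
step 2:
  k1: at (u, v) = (-1.050000, 0.274739), (du/dtau, dv/dtau) = (-1.000000, 0.489216); Gamma_uuu = 0.000000, Gamma_uuv = 0.000000, Gamma_uvv = 0.000000, Gamma_vuu = 0.000000, Gamma_vuv = 0.000000, Gamma_vvv = 0.988014; k1 = (-1.000000, 0.489216, 0.000000, -0.236464)
  k2: at (u, v) = (-1.075000, 0.286970), (du/dtau, dv/dtau) = (-1.000000, 0.483305); Gamma_uuu = 0.000000, Gamma_uuv = 0.000000, Gamma_uvv = 0.000000, Gamma_vuu = 0.000000, Gamma_vuv = 0.000000, Gamma_vvv = 1.097574; k2 = (-1.000000, 0.483305, 0.000000, -0.256375)
  k3: at (u, v) = (-1.075000, 0.286822), (du/dtau, dv/dtau) = (-1.000000, 0.482807); Gamma_uuu = 0.000000, Gamma_uuv = 0.000000, Gamma_uvv = 0.000000, Gamma_vuu = 0.000000, Gamma_vuv = 0.000000, Gamma_vvv = 1.096234; k3 = (-1.000000, 0.482807, 0.000000, -0.255535)
  k4: at (u, v) = (-1.100000, 0.298880), (du/dtau, dv/dtau) = (-1.000000, 0.476439); Gamma_uuu = 0.000000, Gamma_uuv = 0.000000, Gamma_uvv = 0.000000, Gamma_vuu = 0.000000, Gamma_vuv = 0.000000, Gamma_vvv = 1.206421; k4 = (-1.000000, 0.476439, 0.000000, -0.273851)
  Y <- Y + (h/6)(k1 + 2k2 + 2k3 + k4): u = -1.1000, v = 0.2989, du/dtau = -1.0000, dv/dtau = 0.4764
step 3:
  k1: at (u, v) = (-1.100000, 0.298888), (du/dtau, dv/dtau) = (-1.000000, 0.476432); Gamma_uuu = 0.000000, Gamma_uuv = 0.000000, Gamma_uvv = 0.000000, Gamma_vuu = 0.000000, Gamma_vuv = 0.000000, Gamma_vvv = 1.206500; k1 = (-1.000000, 0.476432, 0.000000, -0.273860)
  k2: at (u, v) = (-1.125000, 0.310799), (du/dtau, dv/dtau) = (-1.000000, 0.469585); Gamma_uuu = 0.000000, Gamma_uuv = 0.000000, Gamma_uvv = 0.000000, Gamma_vuu = 0.000000, Gamma_vuv = 0.000000, Gamma_vvv = 1.316406; k2 = (-1.000000, 0.469585, 0.000000, -0.290281)
  k3: at (u, v) = (-1.125000, 0.310628), (du/dtau, dv/dtau) = (-1.000000, 0.469175); Gamma_uuu = 0.000000, Gamma_uuv = 0.000000, Gamma_uvv = 0.000000, Gamma_vuu = 0.000000, Gamma_vuv = 0.000000, Gamma_vvv = 1.314824; k3 = (-1.000000, 0.469175, 0.000000, -0.289426)
  k4: at (u, v) = (-1.150000, 0.322347), (du/dtau, dv/dtau) = (-1.000000, 0.461961); Gamma_uuu = 0.000000, Gamma_uuv = 0.000000, Gamma_uvv = 0.000000, Gamma_vuu = 0.000000, Gamma_vuv = 0.000000, Gamma_vvv = 1.422928; k4 = (-1.000000, 0.461961, 0.000000, -0.303664)
  Y <- Y + (h/6)(k1 + 2k2 + 2k3 + k4): u = -1.1500, v = 0.3224, du/dtau = -1.0000, dv/dtau = 0.4620
step 4:
  k1: at (u, v) = (-1.150000, 0.322354), (du/dtau, dv/dtau) = (-1.000000, 0.461957); Gamma_uuu = 0.000000, Gamma_uuv = 0.000000, Gamma_uvv = 0.000000, Gamma_vuu = 0.000000, Gamma_vuv = 0.000000, Gamma_vvv = 1.422994; k1 = (-1.000000, 0.461957, 0.000000, -0.303673)
  k2: at (u, v) = (-1.175000, 0.333903), (du/dtau, dv/dtau) = (-1.000000, 0.454365); Gamma_uuu = 0.000000, Gamma_uuv = 0.000000, Gamma_uvv = 0.000000, Gamma_vuu = 0.000000, Gamma_vuv = 0.000000, Gamma_vvv = 1.528480; k2 = (-1.000000, 0.454365, 0.000000, -0.315552)
  k3: at (u, v) = (-1.175000, 0.333713), (du/dtau, dv/dtau) = (-1.000000, 0.454069); Gamma_uuu = 0.000000, Gamma_uuv = 0.000000, Gamma_uvv = 0.000000, Gamma_vuu = 0.000000, Gamma_vuv = 0.000000, Gamma_vvv = 1.526760; k3 = (-1.000000, 0.454069, 0.000000, -0.314785)
  k4: at (u, v) = (-1.200000, 0.345058), (du/dtau, dv/dtau) = (-1.000000, 0.446218); Gamma_uuu = 0.000000, Gamma_uuv = 0.000000, Gamma_uvv = 0.000000, Gamma_vuu = 0.000000, Gamma_vuv = 0.000000, Gamma_vvv = 1.628464; k4 = (-1.000000, 0.446218, 0.000000, -0.324244)
  Y <- Y + (h/6)(k1 + 2k2 + 2k3 + k4): u = -1.2000, v = 0.3451, du/dtau = -1.0000, dv/dtau = 0.4462


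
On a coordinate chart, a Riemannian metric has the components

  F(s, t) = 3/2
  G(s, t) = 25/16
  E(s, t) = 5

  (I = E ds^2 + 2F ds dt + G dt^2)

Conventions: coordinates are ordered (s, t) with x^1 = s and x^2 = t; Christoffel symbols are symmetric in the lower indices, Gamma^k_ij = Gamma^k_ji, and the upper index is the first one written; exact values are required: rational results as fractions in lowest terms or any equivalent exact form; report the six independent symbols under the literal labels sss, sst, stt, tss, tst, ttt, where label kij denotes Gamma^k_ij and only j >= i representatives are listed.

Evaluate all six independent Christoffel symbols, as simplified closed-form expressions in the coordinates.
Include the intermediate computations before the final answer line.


E = 5; F = 3/2; G = 25/16
Gamma^k_ij = (1/2) g^{kl} (d_i g_jl + d_j g_il - d_l g_ij), with g^inv = (1/(EG-F^2)) [[G, -F], [-F, E]]
first partials: E_s = 0, E_t = 0, F_s = 0, F_t = 0, G_s = 0, G_t = 0
D = EG - F^2 = 89/16
expanded: Gamma^s_ss = (G E_s - 2F F_s + F E_t)/(2D), Gamma^s_st = (G E_t - F G_s)/(2D), Gamma^s_tt = (2G F_t - G G_s - F G_t)/(2D), Gamma^t_ss = (2E F_s - E E_t - F E_s)/(2D), Gamma^t_st = (E G_s - F E_t)/(2D), Gamma^t_tt = (E G_t - 2F F_t + F G_s)/(2D); substitute and cancel common factors

Answer: Gamma_sss = 0, Gamma_sst = 0, Gamma_stt = 0, Gamma_tss = 0, Gamma_tst = 0, Gamma_ttt = 0


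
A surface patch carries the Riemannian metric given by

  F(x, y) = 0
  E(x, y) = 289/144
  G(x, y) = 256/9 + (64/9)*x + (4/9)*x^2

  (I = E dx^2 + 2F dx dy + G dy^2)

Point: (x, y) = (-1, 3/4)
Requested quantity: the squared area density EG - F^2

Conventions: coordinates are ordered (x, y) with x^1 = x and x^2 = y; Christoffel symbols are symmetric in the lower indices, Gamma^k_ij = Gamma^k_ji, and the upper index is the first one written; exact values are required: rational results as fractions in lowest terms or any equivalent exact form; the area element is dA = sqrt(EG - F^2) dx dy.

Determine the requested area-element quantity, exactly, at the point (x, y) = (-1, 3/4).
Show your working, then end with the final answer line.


E = 289/144, F = 0, G = 196/9; EG - F^2 = 14161/324

Answer: EG - F^2 = 14161/324


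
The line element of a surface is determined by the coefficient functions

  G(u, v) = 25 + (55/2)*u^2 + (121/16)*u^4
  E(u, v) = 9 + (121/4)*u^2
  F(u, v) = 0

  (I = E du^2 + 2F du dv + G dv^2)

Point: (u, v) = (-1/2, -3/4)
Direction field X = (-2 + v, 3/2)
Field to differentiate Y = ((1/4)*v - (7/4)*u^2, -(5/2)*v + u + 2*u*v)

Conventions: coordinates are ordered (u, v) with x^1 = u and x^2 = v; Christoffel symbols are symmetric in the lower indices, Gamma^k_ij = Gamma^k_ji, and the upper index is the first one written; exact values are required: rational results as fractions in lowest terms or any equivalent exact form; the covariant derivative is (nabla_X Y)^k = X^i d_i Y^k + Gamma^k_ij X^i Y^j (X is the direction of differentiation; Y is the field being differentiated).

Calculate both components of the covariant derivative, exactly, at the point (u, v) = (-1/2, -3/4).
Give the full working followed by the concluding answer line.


E = 265/16, F = 0, G = 8281/256 at the point
E_u = -121/4, E_v = 0, F_u = 0, F_v = 0, G_u = -1001/32, G_v = 0
EG - F^2 = 2194465/4096;  g^inv = (4096/2194465) * [[8281/256, 0], [0, 265/16]]
first-kind symbols [ij,l] = (1/2)(d_i g_jl + d_j g_il - d_l g_ij): [uu,u] = E_u/2 = -121/8, [uu,v] = F_u - E_v/2 = 0, [uv,u] = E_v/2 = 0, [uv,v] = G_u/2 = -1001/64, [vv,u] = F_v - G_u/2 = 1001/64, [vv,v] = G_v/2 = 0
Gamma^u_ij = (G*[ij,u] - F*[ij,v])/(EG - F^2), Gamma^v_ij = (E*[ij,v] - F*[ij,u])/(EG - F^2)
Gamma_uuu = -242/265, Gamma_uuv = 0, Gamma_uvv = 1001/1060, Gamma_vuu = 0, Gamma_vuv = -44/91, Gamma_vvv = 0
X = (-11/4, 3/2), Y = (-5/8, 17/8) at the point

Answer: (nabla_X Y)^u = -50829/16960, (nabla_X Y)^v = -31/52


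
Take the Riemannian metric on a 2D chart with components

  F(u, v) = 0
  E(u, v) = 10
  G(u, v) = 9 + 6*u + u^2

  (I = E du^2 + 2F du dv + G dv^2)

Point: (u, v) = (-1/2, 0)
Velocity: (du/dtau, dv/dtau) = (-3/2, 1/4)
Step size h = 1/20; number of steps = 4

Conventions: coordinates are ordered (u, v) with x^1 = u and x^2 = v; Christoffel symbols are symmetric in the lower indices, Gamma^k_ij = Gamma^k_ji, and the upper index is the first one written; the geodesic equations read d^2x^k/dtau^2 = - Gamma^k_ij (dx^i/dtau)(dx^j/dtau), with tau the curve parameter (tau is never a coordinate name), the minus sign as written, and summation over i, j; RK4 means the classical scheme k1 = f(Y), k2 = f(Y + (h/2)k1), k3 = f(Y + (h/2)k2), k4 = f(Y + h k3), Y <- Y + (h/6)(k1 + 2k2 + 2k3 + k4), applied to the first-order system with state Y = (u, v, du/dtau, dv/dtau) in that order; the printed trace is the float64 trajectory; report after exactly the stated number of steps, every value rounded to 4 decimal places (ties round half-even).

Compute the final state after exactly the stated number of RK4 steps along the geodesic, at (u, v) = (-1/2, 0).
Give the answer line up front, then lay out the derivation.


Answer: u = -0.7996, v = 0.0568, du/dtau = -1.4962, dv/dtau = 0.3227

f(Y) = (du/dtau, dv/dtau, -Gamma^u_ij Y'^i Y'^j, -Gamma^v_ij Y'^i Y'^j) with the Gammas evaluated at the stage position; h = 0.050000; intermediate values shown to 6 dp
step 0: u = -0.5000, v = 0.0000, du/dtau = -1.5000, dv/dtau = 0.2500
step 1:
  k1: at (u, v) = (-0.500000, 0.000000), (du/dtau, dv/dtau) = (-1.500000, 0.250000); Gamma_uuu = 0.000000, Gamma_uuv = 0.000000, Gamma_uvv = -0.250000, Gamma_vuu = 0.000000, Gamma_vuv = 0.400000, Gamma_vvv = 0.000000; k1 = (-1.500000, 0.250000, 0.015625, 0.300000)
  k2: at (u, v) = (-0.537500, 0.006250), (du/dtau, dv/dtau) = (-1.499609, 0.257500); Gamma_uuu = 0.000000, Gamma_uuv = 0.000000, Gamma_uvv = -0.246250, Gamma_vuu = 0.000000, Gamma_vuv = 0.406091, Gamma_vvv = 0.000000; k2 = (-1.499609, 0.257500, 0.016328, 0.313624)
  k3: at (u, v) = (-0.537490, 0.006438), (du/dtau, dv/dtau) = (-1.499592, 0.257841); Gamma_uuu = 0.000000, Gamma_uuv = 0.000000, Gamma_uvv = -0.246251, Gamma_vuu = 0.000000, Gamma_vuv = 0.406090, Gamma_vvv = 0.000000; k3 = (-1.499592, 0.257841, 0.016371, 0.314034)
  k4: at (u, v) = (-0.574980, 0.012892), (du/dtau, dv/dtau) = (-1.499181, 0.265702); Gamma_uuu = 0.000000, Gamma_uuv = 0.000000, Gamma_uvv = -0.242502, Gamma_vuu = 0.000000, Gamma_vuv = 0.412368, Gamma_vvv = 0.000000; k4 = (-1.499181, 0.265702, 0.017120, 0.328521)
  Y <- Y + (h/6)(k1 + 2k2 + 2k3 + k4): u = -0.5750, v = 0.0129, du/dtau = -1.4992, dv/dtau = 0.2657
step 2:
  k1: at (u, v) = (-0.574980, 0.012887), (du/dtau, dv/dtau) = (-1.499182, 0.265699); Gamma_uuu = 0.000000, Gamma_uuv = 0.000000, Gamma_uvv = -0.242502, Gamma_vuu = 0.000000, Gamma_vuv = 0.412368, Gamma_vvv = 0.000000; k1 = (-1.499182, 0.265699, 0.017120, 0.328517)
  k2: at (u, v) = (-0.612459, 0.019529), (du/dtau, dv/dtau) = (-1.498754, 0.273912); Gamma_uuu = 0.000000, Gamma_uuv = 0.000000, Gamma_uvv = -0.238754, Gamma_vuu = 0.000000, Gamma_vuv = 0.418841, Gamma_vvv = 0.000000; k2 = (-1.498754, 0.273912, 0.017913, 0.343890)
  k3: at (u, v) = (-0.612449, 0.019734), (du/dtau, dv/dtau) = (-1.498734, 0.274296); Gamma_uuu = 0.000000, Gamma_uuv = 0.000000, Gamma_uvv = -0.238755, Gamma_vuu = 0.000000, Gamma_vuv = 0.418839, Gamma_vvv = 0.000000; k3 = (-1.498734, 0.274296, 0.017964, 0.344367)
  k4: at (u, v) = (-0.649917, 0.026601), (du/dtau, dv/dtau) = (-1.498284, 0.282917); Gamma_uuu = 0.000000, Gamma_uuv = 0.000000, Gamma_uvv = -0.235008, Gamma_vuu = 0.000000, Gamma_vuv = 0.425517, Gamma_vvv = 0.000000; k4 = (-1.498284, 0.282917, 0.018811, 0.360745)
  Y <- Y + (h/6)(k1 + 2k2 + 2k3 + k4): u = -0.6499, v = 0.0266, du/dtau = -1.4983, dv/dtau = 0.2829
step 3:
  k1: at (u, v) = (-0.649917, 0.026595), (du/dtau, dv/dtau) = (-1.498285, 0.282913); Gamma_uuu = 0.000000, Gamma_uuv = 0.000000, Gamma_uvv = -0.235008, Gamma_vuu = 0.000000, Gamma_vuv = 0.425517, Gamma_vvv = 0.000000; k1 = (-1.498285, 0.282913, 0.018810, 0.360740)
  k2: at (u, v) = (-0.687374, 0.033668), (du/dtau, dv/dtau) = (-1.497815, 0.291932); Gamma_uuu = 0.000000, Gamma_uuv = 0.000000, Gamma_uvv = -0.231263, Gamma_vuu = 0.000000, Gamma_vuv = 0.432409, Gamma_vvv = 0.000000; k2 = (-1.497815, 0.291932, 0.019709, 0.378150)
  k3: at (u, v) = (-0.687362, 0.033893), (du/dtau, dv/dtau) = (-1.497792, 0.292367); Gamma_uuu = 0.000000, Gamma_uuv = 0.000000, Gamma_uvv = -0.231264, Gamma_vuu = 0.000000, Gamma_vuv = 0.432407, Gamma_vvv = 0.000000; k3 = (-1.497792, 0.292367, 0.019768, 0.378706)
  k4: at (u, v) = (-0.724806, 0.041213), (du/dtau, dv/dtau) = (-1.497296, 0.301849); Gamma_uuu = 0.000000, Gamma_uuv = 0.000000, Gamma_uvv = -0.227519, Gamma_vuu = 0.000000, Gamma_vuv = 0.439523, Gamma_vvv = 0.000000; k4 = (-1.497296, 0.301849, 0.020730, 0.397291)
  Y <- Y + (h/6)(k1 + 2k2 + 2k3 + k4): u = -0.7248, v = 0.0412, du/dtau = -1.4973, dv/dtau = 0.3018
step 4:
  k1: at (u, v) = (-0.724807, 0.041206), (du/dtau, dv/dtau) = (-1.497297, 0.301845); Gamma_uuu = 0.000000, Gamma_uuv = 0.000000, Gamma_uvv = -0.227519, Gamma_vuu = 0.000000, Gamma_vuv = 0.439523, Gamma_vvv = 0.000000; k1 = (-1.497297, 0.301845, 0.020729, 0.397286)
  k2: at (u, v) = (-0.762239, 0.048753), (du/dtau, dv/dtau) = (-1.496779, 0.311777); Gamma_uuu = 0.000000, Gamma_uuv = 0.000000, Gamma_uvv = -0.223776, Gamma_vuu = 0.000000, Gamma_vuv = 0.446875, Gamma_vvv = 0.000000; k2 = (-1.496779, 0.311777, 0.021752, 0.417079)
  k3: at (u, v) = (-0.762226, 0.049001), (du/dtau, dv/dtau) = (-1.496754, 0.312272); Gamma_uuu = 0.000000, Gamma_uuv = 0.000000, Gamma_uvv = -0.223777, Gamma_vuu = 0.000000, Gamma_vuv = 0.446873, Gamma_vvv = 0.000000; k3 = (-1.496754, 0.312272, 0.021821, 0.417731)
  k4: at (u, v) = (-0.799645, 0.056820), (du/dtau, dv/dtau) = (-1.496206, 0.322731); Gamma_uuu = 0.000000, Gamma_uuv = 0.000000, Gamma_uvv = -0.220036, Gamma_vuu = 0.000000, Gamma_vuv = 0.454472, Gamma_vvv = 0.000000; k4 = (-1.496206, 0.322731, 0.022918, 0.438904)
  Y <- Y + (h/6)(k1 + 2k2 + 2k3 + k4): u = -0.7996, v = 0.0568, du/dtau = -1.4962, dv/dtau = 0.3227


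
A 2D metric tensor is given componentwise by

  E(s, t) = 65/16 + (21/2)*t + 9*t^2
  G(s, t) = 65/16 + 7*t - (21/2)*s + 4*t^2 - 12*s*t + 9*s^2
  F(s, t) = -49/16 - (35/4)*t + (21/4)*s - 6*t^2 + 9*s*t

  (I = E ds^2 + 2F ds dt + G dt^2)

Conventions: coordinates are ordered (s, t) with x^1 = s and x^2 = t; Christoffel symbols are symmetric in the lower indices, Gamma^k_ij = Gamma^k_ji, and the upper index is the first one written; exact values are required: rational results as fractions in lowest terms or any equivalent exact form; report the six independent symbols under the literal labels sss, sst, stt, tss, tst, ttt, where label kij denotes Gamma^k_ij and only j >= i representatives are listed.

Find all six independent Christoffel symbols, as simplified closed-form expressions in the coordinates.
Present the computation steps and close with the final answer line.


E = 65/16 + (21/2)*t + 9*t^2; F = -49/16 - (35/4)*t + (21/4)*s - 6*t^2 + 9*s*t; G = 65/16 + 7*t - (21/2)*s + 4*t^2 - 12*s*t + 9*s^2
Gamma^k_ij = (1/2) g^{kl} (d_i g_jl + d_j g_il - d_l g_ij), with g^inv = (1/(EG-F^2)) [[G, -F], [-F, E]]
first partials: E_s = 0, E_t = 21/2 + 18*t, F_s = 21/4 + 9*t, F_t = -35/4 - 12*t + 9*s, G_s = -21/2 - 12*t + 18*s, G_t = 7 + 8*t - 12*s
D = EG - F^2 = 57/8 + (35/2)*t - (21/2)*s + 13*t^2 - 12*s*t + 9*s^2
expanded: Gamma^s_ss = (G E_s - 2F F_s + F E_t)/(2D), Gamma^s_st = (G E_t - F G_s)/(2D), Gamma^s_tt = (2G F_t - G G_s - F G_t)/(2D), Gamma^t_ss = (2E F_s - E E_t - F E_s)/(2D), Gamma^t_st = (E G_s - F E_t)/(2D), Gamma^t_tt = (E G_t - 2F F_t + F G_s)/(2D); substitute and cancel common factors

Answer: Gamma_sss = 0, Gamma_sst = (72*t + 42)/(72*s^2 - 96*s*t - 84*s + 104*t^2 + 140*t + 57), Gamma_stt = (-48*t - 28)/(72*s^2 - 96*s*t - 84*s + 104*t^2 + 140*t + 57), Gamma_tss = 0, Gamma_tst = (72*s - 48*t - 42)/(72*s^2 - 96*s*t - 84*s + 104*t^2 + 140*t + 57), Gamma_ttt = (-48*s + 32*t + 28)/(72*s^2 - 96*s*t - 84*s + 104*t^2 + 140*t + 57)


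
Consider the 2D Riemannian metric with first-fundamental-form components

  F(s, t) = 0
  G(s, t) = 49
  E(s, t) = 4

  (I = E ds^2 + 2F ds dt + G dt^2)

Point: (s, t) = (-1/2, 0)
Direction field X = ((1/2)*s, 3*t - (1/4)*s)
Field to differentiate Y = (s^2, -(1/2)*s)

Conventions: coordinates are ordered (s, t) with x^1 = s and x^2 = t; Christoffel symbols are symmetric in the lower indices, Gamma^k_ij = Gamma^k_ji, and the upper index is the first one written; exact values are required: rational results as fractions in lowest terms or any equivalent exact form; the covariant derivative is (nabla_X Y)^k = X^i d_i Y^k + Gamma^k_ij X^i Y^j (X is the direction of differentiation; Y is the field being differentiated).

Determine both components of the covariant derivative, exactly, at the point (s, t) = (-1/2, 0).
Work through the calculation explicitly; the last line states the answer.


E = 4, F = 0, G = 49 at the point
E_s = 0, E_t = 0, F_s = 0, F_t = 0, G_s = 0, G_t = 0
EG - F^2 = 196;  g^inv = (1/196) * [[49, 0], [0, 4]]
first-kind symbols [ij,l] = (1/2)(d_i g_jl + d_j g_il - d_l g_ij): [ss,s] = E_s/2 = 0, [ss,t] = F_s - E_t/2 = 0, [st,s] = E_t/2 = 0, [st,t] = G_s/2 = 0, [tt,s] = F_t - G_s/2 = 0, [tt,t] = G_t/2 = 0
Gamma^s_ij = (G*[ij,s] - F*[ij,t])/(EG - F^2), Gamma^t_ij = (E*[ij,t] - F*[ij,s])/(EG - F^2)
Gamma_sss = 0, Gamma_sst = 0, Gamma_stt = 0, Gamma_tss = 0, Gamma_tst = 0, Gamma_ttt = 0
X = (-1/4, 1/8), Y = (1/4, 1/4) at the point

Answer: (nabla_X Y)^s = 1/4, (nabla_X Y)^t = 1/8


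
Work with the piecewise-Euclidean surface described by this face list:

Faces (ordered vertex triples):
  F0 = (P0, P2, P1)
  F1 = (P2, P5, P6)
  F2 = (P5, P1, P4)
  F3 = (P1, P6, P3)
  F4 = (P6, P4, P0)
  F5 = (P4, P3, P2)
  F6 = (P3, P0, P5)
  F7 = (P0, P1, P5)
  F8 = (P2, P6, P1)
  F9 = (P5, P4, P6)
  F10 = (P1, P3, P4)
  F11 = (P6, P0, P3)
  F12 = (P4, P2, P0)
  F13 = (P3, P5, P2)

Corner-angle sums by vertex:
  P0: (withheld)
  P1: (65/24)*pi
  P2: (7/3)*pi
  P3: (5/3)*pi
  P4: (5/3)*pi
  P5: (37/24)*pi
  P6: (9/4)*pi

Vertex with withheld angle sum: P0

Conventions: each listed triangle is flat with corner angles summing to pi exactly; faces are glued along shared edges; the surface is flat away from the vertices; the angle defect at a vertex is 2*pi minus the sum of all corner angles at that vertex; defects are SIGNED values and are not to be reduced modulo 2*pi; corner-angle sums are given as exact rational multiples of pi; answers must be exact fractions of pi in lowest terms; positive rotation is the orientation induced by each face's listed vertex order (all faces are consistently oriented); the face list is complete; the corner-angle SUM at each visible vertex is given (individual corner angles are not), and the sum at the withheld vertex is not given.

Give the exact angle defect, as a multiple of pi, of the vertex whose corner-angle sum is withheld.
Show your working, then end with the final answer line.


V = 7, E = 21, F = 14; chi = V - E + F = 0
Gauss-Bonnet: total defect = 2*pi*chi = 0; visible defects sum to -pi/6

Answer: defect(P0) = pi/6


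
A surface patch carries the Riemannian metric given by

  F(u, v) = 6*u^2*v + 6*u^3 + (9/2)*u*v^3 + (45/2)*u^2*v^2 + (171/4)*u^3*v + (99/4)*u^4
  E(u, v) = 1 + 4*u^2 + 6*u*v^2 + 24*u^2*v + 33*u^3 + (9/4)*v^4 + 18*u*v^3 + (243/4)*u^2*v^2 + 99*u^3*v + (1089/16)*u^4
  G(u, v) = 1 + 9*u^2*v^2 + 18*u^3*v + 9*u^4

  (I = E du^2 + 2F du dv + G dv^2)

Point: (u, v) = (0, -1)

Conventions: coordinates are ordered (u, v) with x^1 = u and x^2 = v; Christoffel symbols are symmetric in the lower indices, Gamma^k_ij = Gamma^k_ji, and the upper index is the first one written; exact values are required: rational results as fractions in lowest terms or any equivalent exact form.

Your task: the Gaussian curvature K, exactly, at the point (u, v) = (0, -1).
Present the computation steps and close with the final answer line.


E = 13/4, F = 0, G = 1, EG - F^2 = 13/4 at the point
E_u = -12, E_v = -9, F_u = -9/2, F_v = 0, G_u = 0, G_v = 0
E_vv = 27, F_uv = 27/2, G_uu = 18
K follows from Brioschi's formula, (det M1 - det M2)/(EG - F^2)^2.
M1 = [[-E_vv/2 + F_uv - G_uu/2, E_u/2, F_u - E_v/2], [F_v - G_u/2, E, F], [G_v/2, F, G]] = [[-9, -6, 0], [0, 13/4, 0], [0, 0, 1]]; det M1 = -117/4
M2 = [[0, E_v/2, G_u/2], [E_v/2, E, F], [G_u/2, F, G]] = [[0, -9/2, 0], [-9/2, 13/4, 0], [0, 0, 1]]; det M2 = -81/4
det M1 - det M2 = -9; K = -9 / (13/4)^2 = -144/169

Answer: K = -144/169


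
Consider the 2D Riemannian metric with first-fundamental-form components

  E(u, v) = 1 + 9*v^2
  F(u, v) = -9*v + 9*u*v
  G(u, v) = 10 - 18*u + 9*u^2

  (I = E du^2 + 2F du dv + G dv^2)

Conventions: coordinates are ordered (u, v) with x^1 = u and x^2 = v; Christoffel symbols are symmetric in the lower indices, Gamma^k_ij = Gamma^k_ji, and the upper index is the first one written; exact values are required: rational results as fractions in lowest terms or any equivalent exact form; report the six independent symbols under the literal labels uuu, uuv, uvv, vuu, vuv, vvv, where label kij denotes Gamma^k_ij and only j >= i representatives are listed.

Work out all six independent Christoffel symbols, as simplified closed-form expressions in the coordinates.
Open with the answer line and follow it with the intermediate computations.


Answer: Gamma_uuu = 0, Gamma_uuv = 9*v/(9*u^2 - 18*u + 9*v^2 + 10), Gamma_uvv = 0, Gamma_vuu = 0, Gamma_vuv = (9*u - 9)/(9*u^2 - 18*u + 9*v^2 + 10), Gamma_vvv = 0

E = 1 + 9*v^2; F = -9*v + 9*u*v; G = 10 - 18*u + 9*u^2
Gamma^k_ij = (1/2) g^{kl} (d_i g_jl + d_j g_il - d_l g_ij), with g^inv = (1/(EG-F^2)) [[G, -F], [-F, E]]
first partials: E_u = 0, E_v = 18*v, F_u = 9*v, F_v = -9 + 9*u, G_u = -18 + 18*u, G_v = 0
D = EG - F^2 = 10 - 18*u + 9*v^2 + 9*u^2
expanded: Gamma^u_uu = (G E_u - 2F F_u + F E_v)/(2D), Gamma^u_uv = (G E_v - F G_u)/(2D), Gamma^u_vv = (2G F_v - G G_u - F G_v)/(2D), Gamma^v_uu = (2E F_u - E E_v - F E_u)/(2D), Gamma^v_uv = (E G_u - F E_v)/(2D), Gamma^v_vv = (E G_v - 2F F_v + F G_u)/(2D); substitute and cancel common factors


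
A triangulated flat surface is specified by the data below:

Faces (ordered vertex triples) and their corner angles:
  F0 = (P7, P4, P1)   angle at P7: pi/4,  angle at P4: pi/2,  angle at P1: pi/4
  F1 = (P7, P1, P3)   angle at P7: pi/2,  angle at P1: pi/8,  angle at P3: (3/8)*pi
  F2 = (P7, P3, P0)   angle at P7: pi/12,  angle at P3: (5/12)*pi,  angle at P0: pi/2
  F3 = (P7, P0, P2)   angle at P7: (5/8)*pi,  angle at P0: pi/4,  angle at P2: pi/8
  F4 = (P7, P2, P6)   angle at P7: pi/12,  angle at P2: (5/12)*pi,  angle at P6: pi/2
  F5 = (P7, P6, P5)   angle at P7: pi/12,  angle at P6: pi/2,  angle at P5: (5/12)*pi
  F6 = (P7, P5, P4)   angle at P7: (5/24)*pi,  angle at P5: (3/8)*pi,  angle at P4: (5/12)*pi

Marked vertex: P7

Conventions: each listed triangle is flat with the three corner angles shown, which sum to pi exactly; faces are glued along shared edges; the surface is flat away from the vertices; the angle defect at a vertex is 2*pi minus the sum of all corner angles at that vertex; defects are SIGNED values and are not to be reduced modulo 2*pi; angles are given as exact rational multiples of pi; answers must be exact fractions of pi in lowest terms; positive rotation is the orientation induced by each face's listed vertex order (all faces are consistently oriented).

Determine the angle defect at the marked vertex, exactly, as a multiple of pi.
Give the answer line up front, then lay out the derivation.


Answer: defect(P7) = pi/6

Sum of corner angles at P7: (11/6)*pi
defect = 2*pi - (11/6)*pi


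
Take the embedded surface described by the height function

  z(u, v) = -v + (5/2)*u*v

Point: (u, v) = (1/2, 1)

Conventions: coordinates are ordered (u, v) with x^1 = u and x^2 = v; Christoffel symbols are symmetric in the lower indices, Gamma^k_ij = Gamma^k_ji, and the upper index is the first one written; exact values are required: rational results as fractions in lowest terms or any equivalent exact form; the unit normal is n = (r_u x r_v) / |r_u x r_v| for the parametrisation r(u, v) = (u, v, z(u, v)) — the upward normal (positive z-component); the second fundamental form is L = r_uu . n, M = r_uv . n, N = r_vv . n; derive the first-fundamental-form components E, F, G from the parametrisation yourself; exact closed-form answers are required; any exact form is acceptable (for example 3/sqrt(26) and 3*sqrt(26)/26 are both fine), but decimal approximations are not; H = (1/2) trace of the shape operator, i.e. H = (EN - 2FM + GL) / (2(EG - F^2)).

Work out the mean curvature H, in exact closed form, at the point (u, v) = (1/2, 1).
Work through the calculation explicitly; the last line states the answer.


z_u = 5/2, z_v = 1/4, z_uu = 0, z_uv = 5/2, z_vv = 0
E = 29/4, F = 5/8, G = 17/16; answer radicand W^2 = 117/16
unnormalised second-form numerators: l = 0, m = 5/2, n = 0; L = l/sqrt(117/16), and similarly M = m/sqrt(W^2), N = n/sqrt(W^2)
H = (E*n - 2*F*m + G*l) / (2*(EG - F^2)*sqrt(W^2)); E*n - 2*F*m + G*l = -25/8, EG - F^2 = 117/16, so H = (-25/117)/sqrt(117/16)

Answer: H = -100*sqrt(13)/4563


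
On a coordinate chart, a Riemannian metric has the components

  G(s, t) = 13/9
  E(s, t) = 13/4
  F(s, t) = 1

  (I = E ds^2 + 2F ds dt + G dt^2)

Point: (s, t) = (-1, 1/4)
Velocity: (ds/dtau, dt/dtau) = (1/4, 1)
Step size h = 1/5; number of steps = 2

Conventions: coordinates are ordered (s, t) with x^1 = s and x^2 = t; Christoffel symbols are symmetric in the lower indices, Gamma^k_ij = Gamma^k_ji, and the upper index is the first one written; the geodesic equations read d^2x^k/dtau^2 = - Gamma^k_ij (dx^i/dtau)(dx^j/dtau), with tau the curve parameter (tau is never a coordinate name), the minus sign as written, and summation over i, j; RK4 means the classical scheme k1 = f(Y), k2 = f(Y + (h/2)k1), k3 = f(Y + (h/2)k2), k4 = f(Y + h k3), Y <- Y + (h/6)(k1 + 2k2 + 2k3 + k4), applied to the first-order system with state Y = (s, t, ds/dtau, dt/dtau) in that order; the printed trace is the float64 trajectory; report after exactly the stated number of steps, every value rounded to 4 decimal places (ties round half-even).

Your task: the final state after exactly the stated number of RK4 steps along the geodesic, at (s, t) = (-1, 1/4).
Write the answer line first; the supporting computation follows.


Answer: s = -0.9000, t = 0.6500, ds/dtau = 0.2500, dt/dtau = 1.0000

f(Y) = (ds/dtau, dt/dtau, -Gamma^s_ij Y'^i Y'^j, -Gamma^t_ij Y'^i Y'^j) with the Gammas evaluated at the stage position; h = 0.200000; intermediate values shown to 6 dp
step 0: s = -1.0000, t = 0.2500, ds/dtau = 0.2500, dt/dtau = 1.0000
step 1:
  k1: at (s, t) = (-1.000000, 0.250000), (ds/dtau, dt/dtau) = (0.250000, 1.000000); Gamma_sss = 0.000000, Gamma_sst = 0.000000, Gamma_stt = 0.000000, Gamma_tss = 0.000000, Gamma_tst = 0.000000, Gamma_ttt = 0.000000; k1 = (0.250000, 1.000000, 0.000000, 0.000000)
  k2: at (s, t) = (-0.975000, 0.350000), (ds/dtau, dt/dtau) = (0.250000, 1.000000); Gamma_sss = 0.000000, Gamma_sst = 0.000000, Gamma_stt = 0.000000, Gamma_tss = 0.000000, Gamma_tst = 0.000000, Gamma_ttt = 0.000000; k2 = (0.250000, 1.000000, 0.000000, 0.000000)
  k3: at (s, t) = (-0.975000, 0.350000), (ds/dtau, dt/dtau) = (0.250000, 1.000000); Gamma_sss = 0.000000, Gamma_sst = 0.000000, Gamma_stt = 0.000000, Gamma_tss = 0.000000, Gamma_tst = 0.000000, Gamma_ttt = 0.000000; k3 = (0.250000, 1.000000, 0.000000, 0.000000)
  k4: at (s, t) = (-0.950000, 0.450000), (ds/dtau, dt/dtau) = (0.250000, 1.000000); Gamma_sss = 0.000000, Gamma_sst = 0.000000, Gamma_stt = 0.000000, Gamma_tss = 0.000000, Gamma_tst = 0.000000, Gamma_ttt = 0.000000; k4 = (0.250000, 1.000000, 0.000000, 0.000000)
  Y <- Y + (h/6)(k1 + 2k2 + 2k3 + k4): s = -0.9500, t = 0.4500, ds/dtau = 0.2500, dt/dtau = 1.0000
step 2:
  k1: at (s, t) = (-0.950000, 0.450000), (ds/dtau, dt/dtau) = (0.250000, 1.000000); Gamma_sss = 0.000000, Gamma_sst = 0.000000, Gamma_stt = 0.000000, Gamma_tss = 0.000000, Gamma_tst = 0.000000, Gamma_ttt = 0.000000; k1 = (0.250000, 1.000000, 0.000000, 0.000000)
  k2: at (s, t) = (-0.925000, 0.550000), (ds/dtau, dt/dtau) = (0.250000, 1.000000); Gamma_sss = 0.000000, Gamma_sst = 0.000000, Gamma_stt = 0.000000, Gamma_tss = 0.000000, Gamma_tst = 0.000000, Gamma_ttt = 0.000000; k2 = (0.250000, 1.000000, 0.000000, 0.000000)
  k3: at (s, t) = (-0.925000, 0.550000), (ds/dtau, dt/dtau) = (0.250000, 1.000000); Gamma_sss = 0.000000, Gamma_sst = 0.000000, Gamma_stt = 0.000000, Gamma_tss = 0.000000, Gamma_tst = 0.000000, Gamma_ttt = 0.000000; k3 = (0.250000, 1.000000, 0.000000, 0.000000)
  k4: at (s, t) = (-0.900000, 0.650000), (ds/dtau, dt/dtau) = (0.250000, 1.000000); Gamma_sss = 0.000000, Gamma_sst = 0.000000, Gamma_stt = 0.000000, Gamma_tss = 0.000000, Gamma_tst = 0.000000, Gamma_ttt = 0.000000; k4 = (0.250000, 1.000000, 0.000000, 0.000000)
  Y <- Y + (h/6)(k1 + 2k2 + 2k3 + k4): s = -0.9000, t = 0.6500, ds/dtau = 0.2500, dt/dtau = 1.0000


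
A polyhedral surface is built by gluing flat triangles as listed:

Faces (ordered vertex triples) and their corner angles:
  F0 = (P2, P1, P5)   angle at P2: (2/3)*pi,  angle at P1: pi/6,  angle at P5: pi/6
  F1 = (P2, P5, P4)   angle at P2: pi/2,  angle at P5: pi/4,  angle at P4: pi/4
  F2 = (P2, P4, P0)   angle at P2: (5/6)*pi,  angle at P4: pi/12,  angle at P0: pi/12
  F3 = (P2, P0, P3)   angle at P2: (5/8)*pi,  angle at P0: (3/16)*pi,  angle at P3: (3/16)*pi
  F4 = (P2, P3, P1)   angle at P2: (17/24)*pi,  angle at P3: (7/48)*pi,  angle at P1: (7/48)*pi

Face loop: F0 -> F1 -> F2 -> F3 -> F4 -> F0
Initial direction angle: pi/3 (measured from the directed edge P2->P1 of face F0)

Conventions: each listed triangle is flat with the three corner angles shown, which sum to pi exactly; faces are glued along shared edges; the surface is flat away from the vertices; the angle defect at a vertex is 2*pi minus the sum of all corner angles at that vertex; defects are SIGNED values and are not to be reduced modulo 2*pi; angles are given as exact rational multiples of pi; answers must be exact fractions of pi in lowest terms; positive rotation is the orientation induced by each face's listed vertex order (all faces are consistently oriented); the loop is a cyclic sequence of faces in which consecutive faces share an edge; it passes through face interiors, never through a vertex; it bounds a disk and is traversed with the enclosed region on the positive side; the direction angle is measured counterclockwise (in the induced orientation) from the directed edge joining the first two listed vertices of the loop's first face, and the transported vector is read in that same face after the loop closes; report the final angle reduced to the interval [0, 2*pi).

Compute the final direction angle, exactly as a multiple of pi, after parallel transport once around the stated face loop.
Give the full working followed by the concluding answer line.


enclosed vertex P2: corner angles sum to (10/3)*pi, defect = 2*pi - (10/3)*pi = (-4/3)*pi
final direction = starting direction + enclosed defect total, reduced mod 2*pi (induced orientation)
final angle = pi/3 - (4/3)*pi = pi (mod 2*pi)

Answer: final direction angle = pi
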